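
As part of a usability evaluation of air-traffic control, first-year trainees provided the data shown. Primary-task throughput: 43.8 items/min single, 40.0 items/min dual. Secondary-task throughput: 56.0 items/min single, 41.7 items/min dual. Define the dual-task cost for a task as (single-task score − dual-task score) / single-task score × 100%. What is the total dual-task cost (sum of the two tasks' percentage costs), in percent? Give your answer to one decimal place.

Primary cost = (43.8 − 40.0) / 43.8 × 100% = 8.6758%.
Secondary cost = (56.0 − 41.7) / 56.0 × 100% = 25.5357%.
Total = 8.6758% + 25.5357% = 34.2115% ≈ 34.2%.

34.2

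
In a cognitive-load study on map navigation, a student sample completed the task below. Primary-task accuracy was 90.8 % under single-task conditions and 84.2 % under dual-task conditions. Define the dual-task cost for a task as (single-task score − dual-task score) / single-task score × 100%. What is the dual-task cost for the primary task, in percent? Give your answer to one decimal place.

7.3

Cost = (90.8 − 84.2) / 90.8 × 100%
     = 6.6000 / 90.8 × 100% = 7.2687%.
≈ 7.3%.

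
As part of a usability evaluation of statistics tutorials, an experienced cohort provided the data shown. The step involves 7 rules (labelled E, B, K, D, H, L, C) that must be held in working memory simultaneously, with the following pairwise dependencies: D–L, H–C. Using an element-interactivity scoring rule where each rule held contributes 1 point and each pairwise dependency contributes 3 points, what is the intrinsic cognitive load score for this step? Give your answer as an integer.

Count of rules held simultaneously: 7.
Count of pairwise dependencies listed: 2.
Element contribution: 7 × 1 = 7.
Interaction contribution: 2 × 3 = 6.
Intrinsic load = 7 + 6 = 13.

13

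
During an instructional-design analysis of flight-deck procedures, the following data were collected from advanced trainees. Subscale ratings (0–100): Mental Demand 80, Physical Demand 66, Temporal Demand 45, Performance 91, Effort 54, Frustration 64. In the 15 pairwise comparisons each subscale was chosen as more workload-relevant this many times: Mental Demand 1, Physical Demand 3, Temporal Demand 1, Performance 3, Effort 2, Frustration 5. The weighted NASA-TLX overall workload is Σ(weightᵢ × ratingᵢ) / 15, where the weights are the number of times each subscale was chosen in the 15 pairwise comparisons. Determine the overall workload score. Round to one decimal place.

The tallies are the weights (they sum to 15).
Weighted sum = 1·80 + 3·66 + 1·45 + 3·91 + 2·54 + 5·64
            = 80 + 198 + 45 + 273 + 108 + 320 = 1024.
Overall workload = 1024 / 15 = 68.2667 ≈ 68.3.

68.3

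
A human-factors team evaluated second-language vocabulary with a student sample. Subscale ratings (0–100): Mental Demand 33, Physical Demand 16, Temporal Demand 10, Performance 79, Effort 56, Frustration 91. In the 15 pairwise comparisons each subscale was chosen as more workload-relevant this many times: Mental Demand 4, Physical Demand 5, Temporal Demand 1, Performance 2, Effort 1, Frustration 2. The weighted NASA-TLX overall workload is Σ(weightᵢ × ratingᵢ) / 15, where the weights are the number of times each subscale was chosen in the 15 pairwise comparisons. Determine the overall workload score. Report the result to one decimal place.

The tallies are the weights (they sum to 15).
Weighted sum = 4·33 + 5·16 + 1·10 + 2·79 + 1·56 + 2·91
            = 132 + 80 + 10 + 158 + 56 + 182 = 618.
Overall workload = 618 / 15 = 41.2000 ≈ 41.2.

41.2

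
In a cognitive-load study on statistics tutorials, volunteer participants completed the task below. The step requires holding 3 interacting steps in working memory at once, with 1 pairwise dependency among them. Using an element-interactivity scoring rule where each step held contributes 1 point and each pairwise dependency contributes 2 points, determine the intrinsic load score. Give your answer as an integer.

Element contribution: 3 × 1 = 3.
Interaction contribution: 1 × 2 = 2.
Intrinsic load = 3 + 2 = 5.

5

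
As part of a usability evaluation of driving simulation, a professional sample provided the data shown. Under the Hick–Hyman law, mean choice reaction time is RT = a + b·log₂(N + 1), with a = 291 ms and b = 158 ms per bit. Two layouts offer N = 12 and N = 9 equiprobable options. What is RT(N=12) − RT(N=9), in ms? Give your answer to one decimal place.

RT(12) = 291 + 158·log₂(13) = 291 + 158·3.7004 = 875.6632 ms.
RT(9) = 291 + 158·log₂(10) = 291 + 158·3.3219 = 815.8602 ms.
Difference = 875.6632 − 815.8602 = 59.8030 ≈ 59.8 ms.

59.8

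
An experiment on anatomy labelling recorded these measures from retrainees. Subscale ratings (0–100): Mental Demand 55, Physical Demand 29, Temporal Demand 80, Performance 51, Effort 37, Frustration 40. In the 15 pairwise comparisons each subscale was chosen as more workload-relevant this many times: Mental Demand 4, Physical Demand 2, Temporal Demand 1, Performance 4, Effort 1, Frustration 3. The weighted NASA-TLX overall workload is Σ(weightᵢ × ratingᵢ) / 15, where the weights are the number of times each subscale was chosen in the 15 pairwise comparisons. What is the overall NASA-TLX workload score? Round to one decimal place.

The tallies are the weights (they sum to 15).
Weighted sum = 4·55 + 2·29 + 1·80 + 4·51 + 1·37 + 3·40
            = 220 + 58 + 80 + 204 + 37 + 120 = 719.
Overall workload = 719 / 15 = 47.9333 ≈ 47.9.

47.9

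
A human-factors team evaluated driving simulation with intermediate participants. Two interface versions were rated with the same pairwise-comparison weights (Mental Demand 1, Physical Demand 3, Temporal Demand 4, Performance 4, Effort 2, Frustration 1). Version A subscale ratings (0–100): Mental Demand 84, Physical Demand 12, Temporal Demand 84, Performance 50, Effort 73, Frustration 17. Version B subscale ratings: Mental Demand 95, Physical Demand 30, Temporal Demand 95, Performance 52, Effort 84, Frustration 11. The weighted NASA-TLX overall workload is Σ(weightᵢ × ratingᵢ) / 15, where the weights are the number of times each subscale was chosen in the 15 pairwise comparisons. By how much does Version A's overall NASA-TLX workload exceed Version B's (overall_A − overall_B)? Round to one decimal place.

-8.9

Version A weighted sum = 1·84 + 3·12 + 4·84 + 4·50 + 2·73 + 1·17 = 84 + 36 + 336 + 200 + 146 + 17 = 819; overall_A = 819/15 = 54.6000.
Version B weighted sum = 1·95 + 3·30 + 4·95 + 4·52 + 2·84 + 1·11 = 95 + 90 + 380 + 208 + 168 + 11 = 952; overall_B = 952/15 = 63.4667.
Difference = 54.6000 − 63.4667 = -8.8667 ≈ -8.9.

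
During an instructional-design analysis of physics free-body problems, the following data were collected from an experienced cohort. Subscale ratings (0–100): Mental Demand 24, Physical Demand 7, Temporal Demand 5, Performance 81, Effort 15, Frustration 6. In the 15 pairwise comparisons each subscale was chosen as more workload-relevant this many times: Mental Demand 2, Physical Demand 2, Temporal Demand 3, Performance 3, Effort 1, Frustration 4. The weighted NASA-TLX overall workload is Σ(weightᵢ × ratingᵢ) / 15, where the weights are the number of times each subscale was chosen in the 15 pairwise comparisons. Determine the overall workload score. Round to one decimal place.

23.9

The tallies are the weights (they sum to 15).
Weighted sum = 2·24 + 2·7 + 3·5 + 3·81 + 1·15 + 4·6
            = 48 + 14 + 15 + 243 + 15 + 24 = 359.
Overall workload = 359 / 15 = 23.9333 ≈ 23.9.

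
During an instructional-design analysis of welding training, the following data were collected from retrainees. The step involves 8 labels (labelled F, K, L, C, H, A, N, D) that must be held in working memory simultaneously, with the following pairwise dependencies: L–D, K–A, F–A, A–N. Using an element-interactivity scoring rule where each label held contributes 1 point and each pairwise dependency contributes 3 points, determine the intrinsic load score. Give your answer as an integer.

Count of labels held simultaneously: 8.
Count of pairwise dependencies listed: 4.
Element contribution: 8 × 1 = 8.
Interaction contribution: 4 × 3 = 12.
Intrinsic load = 8 + 12 = 20.

20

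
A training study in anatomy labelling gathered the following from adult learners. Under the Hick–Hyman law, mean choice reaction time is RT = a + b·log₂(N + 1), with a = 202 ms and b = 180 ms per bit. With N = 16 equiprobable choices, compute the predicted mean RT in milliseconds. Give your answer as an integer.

log₂(16 + 1) = log₂(17) = 4.0875.
RT = 202 + 180 × 4.0875 = 202 + 735.7500 = 937.7500 ms.
≈ 938 ms.

938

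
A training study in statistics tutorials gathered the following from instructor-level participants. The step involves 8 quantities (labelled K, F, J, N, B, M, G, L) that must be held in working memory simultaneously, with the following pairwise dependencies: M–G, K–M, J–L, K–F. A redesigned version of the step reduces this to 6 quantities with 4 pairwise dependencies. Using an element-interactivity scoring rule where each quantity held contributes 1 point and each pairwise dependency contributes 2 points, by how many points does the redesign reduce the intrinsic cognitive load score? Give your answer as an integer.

2

Original: 8 × 1 + 4 × 2 = 8 + 8 = 16.
Redesigned: 6 × 1 + 4 × 2 = 6 + 8 = 14.
Reduction = 16 − 14 = 2.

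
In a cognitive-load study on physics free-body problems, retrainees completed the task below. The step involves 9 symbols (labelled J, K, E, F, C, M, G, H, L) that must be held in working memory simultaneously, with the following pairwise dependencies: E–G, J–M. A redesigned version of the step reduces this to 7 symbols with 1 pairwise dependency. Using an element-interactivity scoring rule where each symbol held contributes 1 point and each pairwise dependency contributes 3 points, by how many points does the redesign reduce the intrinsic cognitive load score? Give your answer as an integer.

Original: 9 × 1 + 2 × 3 = 9 + 6 = 15.
Redesigned: 7 × 1 + 1 × 3 = 7 + 3 = 10.
Reduction = 15 − 10 = 5.

5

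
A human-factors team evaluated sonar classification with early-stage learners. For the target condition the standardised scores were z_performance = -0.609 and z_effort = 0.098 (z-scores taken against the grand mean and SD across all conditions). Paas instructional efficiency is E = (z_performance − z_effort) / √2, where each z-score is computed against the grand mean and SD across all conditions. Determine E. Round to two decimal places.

-0.50

z_P − z_E = -0.609 − 0.098 = -0.7070.
E = -0.7070 / √2 = -0.7070 / 1.41421 = -0.4999 ≈ -0.50.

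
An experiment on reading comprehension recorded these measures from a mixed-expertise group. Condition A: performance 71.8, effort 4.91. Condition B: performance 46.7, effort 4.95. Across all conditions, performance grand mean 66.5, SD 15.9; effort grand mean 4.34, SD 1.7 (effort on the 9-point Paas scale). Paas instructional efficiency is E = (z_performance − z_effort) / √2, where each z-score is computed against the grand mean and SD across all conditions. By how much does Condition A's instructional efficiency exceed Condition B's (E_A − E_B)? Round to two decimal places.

Condition A: z_P = (71.8 − 66.5)/15.9 = 0.3333; z_E = (4.91 − 4.34)/1.7 = 0.3353; E_A = (0.3333 − 0.3353)/√2 = -0.0014.
Condition B: z_P = (46.7 − 66.5)/15.9 = -1.2453; z_E = (4.95 − 4.34)/1.7 = 0.3588; E_B = (-1.2453 − 0.3588)/√2 = -1.1343.
E_A − E_B = -0.0014 − (-1.1343) = 1.1329 ≈ 1.13.

1.13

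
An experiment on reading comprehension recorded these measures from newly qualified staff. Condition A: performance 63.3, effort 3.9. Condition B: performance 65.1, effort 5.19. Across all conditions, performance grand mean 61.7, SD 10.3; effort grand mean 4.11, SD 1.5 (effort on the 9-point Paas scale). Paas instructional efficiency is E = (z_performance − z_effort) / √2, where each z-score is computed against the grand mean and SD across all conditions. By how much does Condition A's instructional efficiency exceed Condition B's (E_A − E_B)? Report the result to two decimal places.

Condition A: z_P = (63.3 − 61.7)/10.3 = 0.1553; z_E = (3.9 − 4.11)/1.5 = -0.1400; E_A = (0.1553 − (-0.1400))/√2 = 0.2088.
Condition B: z_P = (65.1 − 61.7)/10.3 = 0.3301; z_E = (5.19 − 4.11)/1.5 = 0.7200; E_B = (0.3301 − 0.7200)/√2 = -0.2757.
E_A − E_B = 0.2088 − (-0.2757) = 0.4845 ≈ 0.48.

0.48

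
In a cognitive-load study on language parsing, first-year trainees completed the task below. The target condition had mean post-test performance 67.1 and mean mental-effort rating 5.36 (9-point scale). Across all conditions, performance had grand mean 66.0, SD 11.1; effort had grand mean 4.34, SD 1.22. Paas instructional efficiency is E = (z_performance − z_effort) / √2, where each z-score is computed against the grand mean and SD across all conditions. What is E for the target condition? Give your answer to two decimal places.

-0.52

z_performance = (67.1 − 66.0) / 11.1 = 1.1000 / 11.1 = 0.0991.
z_effort = (5.36 − 4.34) / 1.22 = 1.0200 / 1.22 = 0.8361.
z_P − z_E = 0.0991 − 0.8361 = -0.7370.
E = -0.7370 / √2 = -0.7370 / 1.41421 = -0.5211 ≈ -0.52.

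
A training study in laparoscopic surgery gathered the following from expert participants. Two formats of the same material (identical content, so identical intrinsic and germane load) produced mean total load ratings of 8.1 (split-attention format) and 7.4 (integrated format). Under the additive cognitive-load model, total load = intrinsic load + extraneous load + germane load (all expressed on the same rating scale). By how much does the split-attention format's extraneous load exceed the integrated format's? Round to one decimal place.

0.7

Intrinsic and germane load are equal across formats, so the difference in total load equals the difference in extraneous load.
Extraneous-load difference = 8.1 − 7.4 = 0.7.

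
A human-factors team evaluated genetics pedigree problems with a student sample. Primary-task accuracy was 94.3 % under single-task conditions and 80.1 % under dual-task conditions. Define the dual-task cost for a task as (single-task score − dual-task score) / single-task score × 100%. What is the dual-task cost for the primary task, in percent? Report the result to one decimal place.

15.1

Cost = (94.3 − 80.1) / 94.3 × 100%
     = 14.2000 / 94.3 × 100% = 15.0583%.
≈ 15.1%.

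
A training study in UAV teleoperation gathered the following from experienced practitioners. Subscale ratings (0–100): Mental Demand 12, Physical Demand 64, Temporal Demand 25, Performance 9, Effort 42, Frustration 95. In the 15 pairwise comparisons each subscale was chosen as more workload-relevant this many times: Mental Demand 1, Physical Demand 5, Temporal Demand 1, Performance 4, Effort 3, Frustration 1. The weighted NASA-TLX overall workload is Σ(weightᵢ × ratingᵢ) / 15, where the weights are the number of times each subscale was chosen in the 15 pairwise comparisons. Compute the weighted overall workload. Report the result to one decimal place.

40.9

The tallies are the weights (they sum to 15).
Weighted sum = 1·12 + 5·64 + 1·25 + 4·9 + 3·42 + 1·95
            = 12 + 320 + 25 + 36 + 126 + 95 = 614.
Overall workload = 614 / 15 = 40.9333 ≈ 40.9.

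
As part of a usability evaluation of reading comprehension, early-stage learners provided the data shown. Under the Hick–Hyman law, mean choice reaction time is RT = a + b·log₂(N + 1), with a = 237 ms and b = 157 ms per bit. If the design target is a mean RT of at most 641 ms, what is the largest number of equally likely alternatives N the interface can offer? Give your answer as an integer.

4

Set 237 + 157·log₂(N + 1) ≤ 641.
log₂(N + 1) ≤ (641 − 237) / 157 = 2.5732.
N + 1 ≤ 2^2.5732 = 5.9513.
N ≤ 4.9513, so the largest integer N is 4.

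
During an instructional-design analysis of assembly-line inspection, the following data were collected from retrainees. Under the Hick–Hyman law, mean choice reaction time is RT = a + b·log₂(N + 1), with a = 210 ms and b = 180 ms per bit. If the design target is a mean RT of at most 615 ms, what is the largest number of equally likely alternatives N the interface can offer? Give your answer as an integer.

Set 210 + 180·log₂(N + 1) ≤ 615.
log₂(N + 1) ≤ (615 − 210) / 180 = 2.2500.
N + 1 ≤ 2^2.2500 = 4.7568.
N ≤ 3.7568, so the largest integer N is 3.

3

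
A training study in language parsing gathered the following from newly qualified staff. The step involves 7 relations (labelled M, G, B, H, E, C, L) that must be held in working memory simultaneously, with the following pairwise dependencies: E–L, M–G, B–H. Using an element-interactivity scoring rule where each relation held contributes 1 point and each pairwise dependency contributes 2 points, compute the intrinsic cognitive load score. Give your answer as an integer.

13

Count of relations held simultaneously: 7.
Count of pairwise dependencies listed: 3.
Element contribution: 7 × 1 = 7.
Interaction contribution: 3 × 2 = 6.
Intrinsic load = 7 + 6 = 13.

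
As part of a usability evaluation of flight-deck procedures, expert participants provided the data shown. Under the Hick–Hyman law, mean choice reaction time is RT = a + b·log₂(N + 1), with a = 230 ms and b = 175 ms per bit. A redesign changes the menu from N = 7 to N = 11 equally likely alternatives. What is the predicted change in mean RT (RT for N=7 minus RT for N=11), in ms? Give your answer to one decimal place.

RT(7) = 230 + 175·log₂(8) = 230 + 175·3.0000 = 755.0000 ms.
RT(11) = 230 + 175·log₂(12) = 230 + 175·3.5850 = 857.3750 ms.
Difference = 755.0000 − 857.3750 = -102.3750 ≈ -102.4 ms.

-102.4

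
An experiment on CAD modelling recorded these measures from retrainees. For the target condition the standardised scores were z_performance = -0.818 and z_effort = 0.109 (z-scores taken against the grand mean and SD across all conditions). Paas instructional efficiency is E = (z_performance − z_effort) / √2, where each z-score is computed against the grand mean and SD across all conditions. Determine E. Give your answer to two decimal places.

-0.66

z_P − z_E = -0.818 − 0.109 = -0.9270.
E = -0.9270 / √2 = -0.9270 / 1.41421 = -0.6555 ≈ -0.66.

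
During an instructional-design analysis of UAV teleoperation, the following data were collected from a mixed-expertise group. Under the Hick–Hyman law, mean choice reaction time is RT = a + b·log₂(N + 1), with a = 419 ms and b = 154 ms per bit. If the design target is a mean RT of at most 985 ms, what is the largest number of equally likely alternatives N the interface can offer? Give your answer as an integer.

11

Set 419 + 154·log₂(N + 1) ≤ 985.
log₂(N + 1) ≤ (985 − 419) / 154 = 3.6753.
N + 1 ≤ 2^3.6753 = 12.7754.
N ≤ 11.7754, so the largest integer N is 11.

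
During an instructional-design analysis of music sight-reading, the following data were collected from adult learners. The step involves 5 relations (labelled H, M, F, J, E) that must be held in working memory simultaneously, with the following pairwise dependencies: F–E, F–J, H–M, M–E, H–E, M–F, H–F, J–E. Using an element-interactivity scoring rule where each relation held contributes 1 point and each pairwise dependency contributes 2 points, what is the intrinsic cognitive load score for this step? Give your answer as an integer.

21

Count of relations held simultaneously: 5.
Count of pairwise dependencies listed: 8.
Element contribution: 5 × 1 = 5.
Interaction contribution: 8 × 2 = 16.
Intrinsic load = 5 + 16 = 21.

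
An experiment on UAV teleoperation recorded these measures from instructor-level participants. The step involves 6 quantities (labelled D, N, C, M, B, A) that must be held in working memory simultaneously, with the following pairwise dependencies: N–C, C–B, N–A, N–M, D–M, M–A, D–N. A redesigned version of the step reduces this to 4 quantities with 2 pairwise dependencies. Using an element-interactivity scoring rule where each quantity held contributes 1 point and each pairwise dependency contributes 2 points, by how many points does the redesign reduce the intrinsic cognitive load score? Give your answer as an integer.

Original: 6 × 1 + 7 × 2 = 6 + 14 = 20.
Redesigned: 4 × 1 + 2 × 2 = 4 + 4 = 8.
Reduction = 20 − 8 = 12.

12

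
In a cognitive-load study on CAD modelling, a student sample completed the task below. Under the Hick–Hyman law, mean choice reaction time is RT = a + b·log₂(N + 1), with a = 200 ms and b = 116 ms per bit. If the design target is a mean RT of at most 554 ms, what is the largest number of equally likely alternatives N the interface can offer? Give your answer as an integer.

Set 200 + 116·log₂(N + 1) ≤ 554.
log₂(N + 1) ≤ (554 − 200) / 116 = 3.0517.
N + 1 ≤ 2^3.0517 = 8.2919.
N ≤ 7.2919, so the largest integer N is 7.

7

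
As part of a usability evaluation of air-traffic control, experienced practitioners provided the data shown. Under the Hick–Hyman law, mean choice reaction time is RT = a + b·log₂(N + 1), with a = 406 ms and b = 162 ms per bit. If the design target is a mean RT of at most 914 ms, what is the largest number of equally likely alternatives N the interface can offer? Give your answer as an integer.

Set 406 + 162·log₂(N + 1) ≤ 914.
log₂(N + 1) ≤ (914 − 406) / 162 = 3.1358.
N + 1 ≤ 2^3.1358 = 8.7896.
N ≤ 7.7896, so the largest integer N is 7.

7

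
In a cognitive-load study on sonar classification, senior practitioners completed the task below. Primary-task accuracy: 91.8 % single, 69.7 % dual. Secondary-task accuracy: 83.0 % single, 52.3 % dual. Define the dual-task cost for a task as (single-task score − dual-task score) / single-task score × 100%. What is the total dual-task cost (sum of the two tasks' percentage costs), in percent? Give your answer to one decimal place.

Primary cost = (91.8 − 69.7) / 91.8 × 100% = 24.0741%.
Secondary cost = (83.0 − 52.3) / 83.0 × 100% = 36.9880%.
Total = 24.0741% + 36.9880% = 61.0621% ≈ 61.1%.

61.1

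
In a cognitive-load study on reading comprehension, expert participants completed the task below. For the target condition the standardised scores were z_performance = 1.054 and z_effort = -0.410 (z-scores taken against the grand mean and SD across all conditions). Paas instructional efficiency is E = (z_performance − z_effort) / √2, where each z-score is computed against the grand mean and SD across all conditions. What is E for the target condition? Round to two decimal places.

z_P − z_E = 1.054 − (-0.410) = 1.4640.
E = 1.4640 / √2 = 1.4640 / 1.41421 = 1.0352 ≈ 1.04.

1.04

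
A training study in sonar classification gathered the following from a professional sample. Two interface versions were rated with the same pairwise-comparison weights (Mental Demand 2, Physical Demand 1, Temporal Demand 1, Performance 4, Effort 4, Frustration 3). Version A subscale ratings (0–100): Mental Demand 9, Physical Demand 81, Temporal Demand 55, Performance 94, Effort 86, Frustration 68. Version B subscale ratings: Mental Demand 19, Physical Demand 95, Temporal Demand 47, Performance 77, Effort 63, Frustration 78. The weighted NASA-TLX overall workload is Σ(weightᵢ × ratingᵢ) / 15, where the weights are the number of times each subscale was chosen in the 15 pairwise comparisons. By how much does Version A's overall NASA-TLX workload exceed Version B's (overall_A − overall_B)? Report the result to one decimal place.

6.9

Version A weighted sum = 2·9 + 1·81 + 1·55 + 4·94 + 4·86 + 3·68 = 18 + 81 + 55 + 376 + 344 + 204 = 1078; overall_A = 1078/15 = 71.8667.
Version B weighted sum = 2·19 + 1·95 + 1·47 + 4·77 + 4·63 + 3·78 = 38 + 95 + 47 + 308 + 252 + 234 = 974; overall_B = 974/15 = 64.9333.
Difference = 71.8667 − 64.9333 = 6.9334 ≈ 6.9.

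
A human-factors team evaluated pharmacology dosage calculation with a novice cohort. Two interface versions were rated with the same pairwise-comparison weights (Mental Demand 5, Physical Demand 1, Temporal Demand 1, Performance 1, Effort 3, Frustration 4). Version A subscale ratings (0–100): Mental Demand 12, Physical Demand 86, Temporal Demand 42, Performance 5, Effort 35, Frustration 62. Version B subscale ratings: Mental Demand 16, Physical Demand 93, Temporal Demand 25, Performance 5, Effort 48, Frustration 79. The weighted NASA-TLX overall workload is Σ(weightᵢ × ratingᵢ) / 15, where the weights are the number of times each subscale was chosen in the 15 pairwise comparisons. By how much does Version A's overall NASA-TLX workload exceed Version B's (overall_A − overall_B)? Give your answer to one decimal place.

-7.8

Version A weighted sum = 5·12 + 1·86 + 1·42 + 1·5 + 3·35 + 4·62 = 60 + 86 + 42 + 5 + 105 + 248 = 546; overall_A = 546/15 = 36.4000.
Version B weighted sum = 5·16 + 1·93 + 1·25 + 1·5 + 3·48 + 4·79 = 80 + 93 + 25 + 5 + 144 + 316 = 663; overall_B = 663/15 = 44.2000.
Difference = 36.4000 − 44.2000 = -7.8000 ≈ -7.8.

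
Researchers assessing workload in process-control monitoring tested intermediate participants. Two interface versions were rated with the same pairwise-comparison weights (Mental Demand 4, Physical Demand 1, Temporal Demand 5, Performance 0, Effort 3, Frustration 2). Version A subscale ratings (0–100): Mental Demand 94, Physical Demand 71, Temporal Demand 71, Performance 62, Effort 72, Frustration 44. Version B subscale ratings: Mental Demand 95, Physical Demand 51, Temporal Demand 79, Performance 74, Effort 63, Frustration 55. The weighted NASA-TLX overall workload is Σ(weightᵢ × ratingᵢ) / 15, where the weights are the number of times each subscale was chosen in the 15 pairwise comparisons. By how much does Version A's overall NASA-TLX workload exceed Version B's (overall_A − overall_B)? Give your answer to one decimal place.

-1.3

Version A weighted sum = 4·94 + 1·71 + 5·71 + 0·62 + 3·72 + 2·44 = 376 + 71 + 355 + 0 + 216 + 88 = 1106; overall_A = 1106/15 = 73.7333.
Version B weighted sum = 4·95 + 1·51 + 5·79 + 0·74 + 3·63 + 2·55 = 380 + 51 + 395 + 0 + 189 + 110 = 1125; overall_B = 1125/15 = 75.0000.
Difference = 73.7333 − 75.0000 = -1.2667 ≈ -1.3.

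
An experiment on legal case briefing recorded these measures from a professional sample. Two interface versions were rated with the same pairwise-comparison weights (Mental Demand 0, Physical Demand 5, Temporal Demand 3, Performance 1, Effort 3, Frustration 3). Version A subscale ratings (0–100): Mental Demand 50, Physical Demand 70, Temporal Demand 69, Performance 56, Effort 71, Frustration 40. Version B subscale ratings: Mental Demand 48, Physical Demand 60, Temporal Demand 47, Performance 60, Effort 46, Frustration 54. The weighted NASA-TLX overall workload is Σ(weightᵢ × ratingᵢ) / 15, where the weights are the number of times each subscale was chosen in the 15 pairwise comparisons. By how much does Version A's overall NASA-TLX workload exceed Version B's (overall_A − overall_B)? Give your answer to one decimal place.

9.7

Version A weighted sum = 0·50 + 5·70 + 3·69 + 1·56 + 3·71 + 3·40 = 0 + 350 + 207 + 56 + 213 + 120 = 946; overall_A = 946/15 = 63.0667.
Version B weighted sum = 0·48 + 5·60 + 3·47 + 1·60 + 3·46 + 3·54 = 0 + 300 + 141 + 60 + 138 + 162 = 801; overall_B = 801/15 = 53.4000.
Difference = 63.0667 − 53.4000 = 9.6667 ≈ 9.7.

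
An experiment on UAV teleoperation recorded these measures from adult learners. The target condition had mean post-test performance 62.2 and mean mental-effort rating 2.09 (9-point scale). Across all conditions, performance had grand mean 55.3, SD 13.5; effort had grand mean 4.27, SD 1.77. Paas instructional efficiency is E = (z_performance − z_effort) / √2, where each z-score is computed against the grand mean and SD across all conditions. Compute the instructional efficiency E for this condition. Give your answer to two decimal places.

1.23

z_performance = (62.2 − 55.3) / 13.5 = 6.9000 / 13.5 = 0.5111.
z_effort = (2.09 − 4.27) / 1.77 = -2.1800 / 1.77 = -1.2316.
z_P − z_E = 0.5111 − (-1.2316) = 1.7427.
E = 1.7427 / √2 = 1.7427 / 1.41421 = 1.2323 ≈ 1.23.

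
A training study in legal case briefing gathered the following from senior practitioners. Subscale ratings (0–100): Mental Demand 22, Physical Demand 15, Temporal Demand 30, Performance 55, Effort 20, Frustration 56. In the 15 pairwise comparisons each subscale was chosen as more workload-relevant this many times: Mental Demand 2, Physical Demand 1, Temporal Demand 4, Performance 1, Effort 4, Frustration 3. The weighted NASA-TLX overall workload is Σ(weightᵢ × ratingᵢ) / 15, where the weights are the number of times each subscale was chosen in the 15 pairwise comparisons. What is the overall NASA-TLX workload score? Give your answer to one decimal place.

32.1

The tallies are the weights (they sum to 15).
Weighted sum = 2·22 + 1·15 + 4·30 + 1·55 + 4·20 + 3·56
            = 44 + 15 + 120 + 55 + 80 + 168 = 482.
Overall workload = 482 / 15 = 32.1333 ≈ 32.1.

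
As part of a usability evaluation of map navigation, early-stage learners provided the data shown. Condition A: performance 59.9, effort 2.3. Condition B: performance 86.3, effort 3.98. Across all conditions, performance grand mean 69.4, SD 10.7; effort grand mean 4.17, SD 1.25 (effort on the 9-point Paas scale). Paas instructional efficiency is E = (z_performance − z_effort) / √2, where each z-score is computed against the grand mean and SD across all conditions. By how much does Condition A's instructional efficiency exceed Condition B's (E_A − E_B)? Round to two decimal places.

Condition A: z_P = (59.9 − 69.4)/10.7 = -0.8879; z_E = (2.3 − 4.17)/1.25 = -1.4960; E_A = (-0.8879 − (-1.4960))/√2 = 0.4300.
Condition B: z_P = (86.3 − 69.4)/10.7 = 1.5794; z_E = (3.98 − 4.17)/1.25 = -0.1520; E_B = (1.5794 − (-0.1520))/√2 = 1.2243.
E_A − E_B = 0.4300 − 1.2243 = -0.7943 ≈ -0.79.

-0.79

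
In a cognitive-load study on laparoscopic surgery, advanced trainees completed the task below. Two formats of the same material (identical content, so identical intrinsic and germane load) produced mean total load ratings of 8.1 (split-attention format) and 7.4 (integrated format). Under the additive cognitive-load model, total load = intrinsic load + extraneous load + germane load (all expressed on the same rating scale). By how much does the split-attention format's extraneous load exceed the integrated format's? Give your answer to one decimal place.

Intrinsic and germane load are equal across formats, so the difference in total load equals the difference in extraneous load.
Extraneous-load difference = 8.1 − 7.4 = 0.7.

0.7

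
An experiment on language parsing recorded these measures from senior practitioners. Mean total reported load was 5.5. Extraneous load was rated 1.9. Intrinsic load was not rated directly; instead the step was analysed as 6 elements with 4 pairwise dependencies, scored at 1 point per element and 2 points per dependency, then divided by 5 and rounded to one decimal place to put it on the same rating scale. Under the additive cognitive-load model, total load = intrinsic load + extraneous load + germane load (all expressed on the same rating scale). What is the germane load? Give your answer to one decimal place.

Intrinsic (element-interactivity): (6 × 1 + 4 × 2) / 5 = 14 / 5 = 2.8000 → 2.8.
germane load = total − intrinsic − extraneous
             = 5.5 − 2.8 − 1.9 = 0.8.

0.8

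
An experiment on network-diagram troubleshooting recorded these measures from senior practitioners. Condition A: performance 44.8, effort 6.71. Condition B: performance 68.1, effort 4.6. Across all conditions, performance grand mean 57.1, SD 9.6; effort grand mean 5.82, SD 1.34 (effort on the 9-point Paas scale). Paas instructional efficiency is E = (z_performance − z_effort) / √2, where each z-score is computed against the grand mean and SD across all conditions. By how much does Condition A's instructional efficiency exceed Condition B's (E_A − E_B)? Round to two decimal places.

-2.83

Condition A: z_P = (44.8 − 57.1)/9.6 = -1.2813; z_E = (6.71 − 5.82)/1.34 = 0.6642; E_A = (-1.2813 − 0.6642)/√2 = -1.3757.
Condition B: z_P = (68.1 − 57.1)/9.6 = 1.1458; z_E = (4.6 − 5.82)/1.34 = -0.9104; E_B = (1.1458 − (-0.9104))/√2 = 1.4540.
E_A − E_B = -1.3757 − 1.4540 = -2.8297 ≈ -2.83.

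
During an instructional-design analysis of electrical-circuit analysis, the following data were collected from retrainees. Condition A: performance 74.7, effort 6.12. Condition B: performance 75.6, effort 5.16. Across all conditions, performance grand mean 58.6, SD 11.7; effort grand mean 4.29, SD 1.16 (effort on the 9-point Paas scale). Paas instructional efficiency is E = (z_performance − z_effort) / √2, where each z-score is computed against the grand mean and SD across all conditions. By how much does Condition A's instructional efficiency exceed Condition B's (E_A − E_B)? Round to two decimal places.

Condition A: z_P = (74.7 − 58.6)/11.7 = 1.3761; z_E = (6.12 − 4.29)/1.16 = 1.5776; E_A = (1.3761 − 1.5776)/√2 = -0.1425.
Condition B: z_P = (75.6 − 58.6)/11.7 = 1.4530; z_E = (5.16 − 4.29)/1.16 = 0.7500; E_B = (1.4530 − 0.7500)/√2 = 0.4971.
E_A − E_B = -0.1425 − 0.4971 = -0.6396 ≈ -0.64.

-0.64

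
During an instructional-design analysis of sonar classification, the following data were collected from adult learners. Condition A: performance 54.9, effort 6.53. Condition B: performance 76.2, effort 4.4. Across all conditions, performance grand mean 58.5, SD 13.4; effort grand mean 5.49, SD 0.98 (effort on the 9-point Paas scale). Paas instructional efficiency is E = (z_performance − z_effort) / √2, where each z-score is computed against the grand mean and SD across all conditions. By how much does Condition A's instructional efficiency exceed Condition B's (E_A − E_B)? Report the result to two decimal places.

-2.66

Condition A: z_P = (54.9 − 58.5)/13.4 = -0.2687; z_E = (6.53 − 5.49)/0.98 = 1.0612; E_A = (-0.2687 − 1.0612)/√2 = -0.9404.
Condition B: z_P = (76.2 − 58.5)/13.4 = 1.3209; z_E = (4.4 − 5.49)/0.98 = -1.1122; E_B = (1.3209 − (-1.1122))/√2 = 1.7205.
E_A − E_B = -0.9404 − 1.7205 = -2.6609 ≈ -2.66.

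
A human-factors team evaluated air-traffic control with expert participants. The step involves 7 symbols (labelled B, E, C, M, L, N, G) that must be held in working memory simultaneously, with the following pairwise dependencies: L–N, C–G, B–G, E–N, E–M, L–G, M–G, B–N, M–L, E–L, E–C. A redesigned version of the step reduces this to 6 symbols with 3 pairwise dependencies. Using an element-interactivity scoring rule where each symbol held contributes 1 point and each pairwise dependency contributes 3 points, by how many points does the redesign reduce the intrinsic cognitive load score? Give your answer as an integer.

Original: 7 × 1 + 11 × 3 = 7 + 33 = 40.
Redesigned: 6 × 1 + 3 × 3 = 6 + 9 = 15.
Reduction = 40 − 15 = 25.

25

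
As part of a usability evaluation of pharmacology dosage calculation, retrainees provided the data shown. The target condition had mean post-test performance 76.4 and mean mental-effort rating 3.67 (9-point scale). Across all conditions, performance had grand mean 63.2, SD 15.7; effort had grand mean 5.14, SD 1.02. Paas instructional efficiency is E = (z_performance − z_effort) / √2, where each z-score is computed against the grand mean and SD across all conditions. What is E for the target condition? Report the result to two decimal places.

1.61

z_performance = (76.4 − 63.2) / 15.7 = 13.2000 / 15.7 = 0.8408.
z_effort = (3.67 − 5.14) / 1.02 = -1.4700 / 1.02 = -1.4412.
z_P − z_E = 0.8408 − (-1.4412) = 2.2820.
E = 2.2820 / √2 = 2.2820 / 1.41421 = 1.6136 ≈ 1.61.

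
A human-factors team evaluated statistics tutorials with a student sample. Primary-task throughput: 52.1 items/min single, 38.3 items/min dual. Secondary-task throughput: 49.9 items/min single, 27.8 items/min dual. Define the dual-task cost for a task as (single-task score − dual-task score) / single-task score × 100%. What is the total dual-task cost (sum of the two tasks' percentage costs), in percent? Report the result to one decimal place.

70.8

Primary cost = (52.1 − 38.3) / 52.1 × 100% = 26.4875%.
Secondary cost = (49.9 − 27.8) / 49.9 × 100% = 44.2886%.
Total = 26.4875% + 44.2886% = 70.7761% ≈ 70.8%.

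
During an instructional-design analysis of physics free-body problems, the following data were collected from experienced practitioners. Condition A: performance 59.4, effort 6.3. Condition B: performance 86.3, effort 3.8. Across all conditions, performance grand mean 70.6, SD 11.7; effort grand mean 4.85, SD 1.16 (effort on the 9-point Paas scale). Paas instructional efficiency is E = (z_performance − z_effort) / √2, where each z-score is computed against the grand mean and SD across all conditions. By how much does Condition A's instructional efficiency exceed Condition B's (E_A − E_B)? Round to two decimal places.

Condition A: z_P = (59.4 − 70.6)/11.7 = -0.9573; z_E = (6.3 − 4.85)/1.16 = 1.2500; E_A = (-0.9573 − 1.2500)/√2 = -1.5608.
Condition B: z_P = (86.3 − 70.6)/11.7 = 1.3419; z_E = (3.8 − 4.85)/1.16 = -0.9052; E_B = (1.3419 − (-0.9052))/√2 = 1.5889.
E_A − E_B = -1.5608 − 1.5889 = -3.1497 ≈ -3.15.

-3.15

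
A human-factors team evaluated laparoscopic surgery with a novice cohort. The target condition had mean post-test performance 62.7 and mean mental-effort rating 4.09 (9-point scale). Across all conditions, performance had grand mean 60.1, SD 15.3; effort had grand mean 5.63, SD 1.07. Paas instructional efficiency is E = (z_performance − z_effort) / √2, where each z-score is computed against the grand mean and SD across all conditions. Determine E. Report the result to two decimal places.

z_performance = (62.7 − 60.1) / 15.3 = 2.6000 / 15.3 = 0.1699.
z_effort = (4.09 − 5.63) / 1.07 = -1.5400 / 1.07 = -1.4393.
z_P − z_E = 0.1699 − (-1.4393) = 1.6092.
E = 1.6092 / √2 = 1.6092 / 1.41421 = 1.1379 ≈ 1.14.

1.14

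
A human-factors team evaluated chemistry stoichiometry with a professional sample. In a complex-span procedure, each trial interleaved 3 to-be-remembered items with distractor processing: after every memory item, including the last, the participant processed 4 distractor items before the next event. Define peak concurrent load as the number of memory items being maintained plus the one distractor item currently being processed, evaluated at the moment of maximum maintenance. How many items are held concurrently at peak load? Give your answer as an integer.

Maintenance is greatest during the distractor(s) after memory item 3: all 3 memory items are being held.
One distractor item is concurrently being processed.
Peak concurrent load = 3 + 1 = 4 items.

4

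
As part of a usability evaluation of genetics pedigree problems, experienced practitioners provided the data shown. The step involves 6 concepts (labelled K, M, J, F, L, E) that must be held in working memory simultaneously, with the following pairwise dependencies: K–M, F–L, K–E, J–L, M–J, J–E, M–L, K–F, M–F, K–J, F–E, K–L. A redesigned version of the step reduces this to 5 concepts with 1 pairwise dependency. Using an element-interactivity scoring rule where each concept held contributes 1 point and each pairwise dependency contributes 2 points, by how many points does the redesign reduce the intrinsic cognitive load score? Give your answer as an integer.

Original: 6 × 1 + 12 × 2 = 6 + 24 = 30.
Redesigned: 5 × 1 + 1 × 2 = 5 + 2 = 7.
Reduction = 30 − 7 = 23.

23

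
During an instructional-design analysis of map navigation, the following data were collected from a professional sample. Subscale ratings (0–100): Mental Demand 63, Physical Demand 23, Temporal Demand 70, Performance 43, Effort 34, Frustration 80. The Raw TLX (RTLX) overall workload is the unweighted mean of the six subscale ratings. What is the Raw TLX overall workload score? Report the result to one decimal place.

52.2

Sum of ratings = 63 + 23 + 70 + 43 + 34 + 80 = 313.
RTLX = 313 / 6 = 52.1667 ≈ 52.2.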